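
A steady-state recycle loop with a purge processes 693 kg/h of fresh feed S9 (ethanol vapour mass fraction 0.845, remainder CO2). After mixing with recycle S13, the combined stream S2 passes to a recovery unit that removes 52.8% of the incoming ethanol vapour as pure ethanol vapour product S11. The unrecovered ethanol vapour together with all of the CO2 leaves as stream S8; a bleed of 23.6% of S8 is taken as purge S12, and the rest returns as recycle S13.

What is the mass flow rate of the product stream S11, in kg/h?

483.6 kg/h

ethanol vapour in S2: m_A = 693×0.845 + (1−0.236)·(1−0.528)·m_A, so m_A = 585.59/0.6394 = 915.85 kg/h.
Product S11 = 0.528×915.85 = 483.57 kg/h.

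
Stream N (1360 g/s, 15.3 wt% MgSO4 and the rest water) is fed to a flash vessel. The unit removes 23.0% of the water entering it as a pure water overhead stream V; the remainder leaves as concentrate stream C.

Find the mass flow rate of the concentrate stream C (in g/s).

1095 g/s

water entering = 1360×0.847 = 1151.9 g/s; overhead removed = 0.230×1151.9 = 264.94 g/s.
Concentrate = 1360 − 264.94 = 1095.1 g/s.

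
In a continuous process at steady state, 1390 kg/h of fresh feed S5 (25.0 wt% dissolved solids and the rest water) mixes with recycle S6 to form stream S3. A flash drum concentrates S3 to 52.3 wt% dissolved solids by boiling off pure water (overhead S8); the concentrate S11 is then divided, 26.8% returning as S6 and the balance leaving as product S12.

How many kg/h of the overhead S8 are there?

Overall dissolved solids balance (none leaves overhead): dissolved solids in fresh feed = dissolved solids in product, i.e. 1390×0.250 = (1−0.268)·S11·0.523.
S11 = 347.5/(0.523×0.732) = 907.7 kg/h.
Recycle S6 = 0.268×907.7 = 243.26 kg/h.
Combined feed S3 = 1390 + 243.26 = 1633.3 kg/h.
Overhead S8 = S3 − S11 = 1633.3 − 907.7 = 725.56 kg/h.

725.6 kg/h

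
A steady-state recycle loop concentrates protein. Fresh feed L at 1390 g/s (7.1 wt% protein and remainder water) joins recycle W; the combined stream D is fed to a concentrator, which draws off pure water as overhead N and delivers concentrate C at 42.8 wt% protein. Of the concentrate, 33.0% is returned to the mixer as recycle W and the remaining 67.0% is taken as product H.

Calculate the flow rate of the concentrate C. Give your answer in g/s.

Overall protein balance (none leaves overhead): protein in fresh feed = protein in product, i.e. 1390×0.071 = (1−0.330)·C·0.428.
C = 98.69/(0.428×0.670) = 344.16 g/s.

344.2 g/s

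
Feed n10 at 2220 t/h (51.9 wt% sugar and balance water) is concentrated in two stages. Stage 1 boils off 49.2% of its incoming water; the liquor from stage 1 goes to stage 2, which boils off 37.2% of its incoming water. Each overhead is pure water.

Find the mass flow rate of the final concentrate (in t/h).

1493 t/h

water in feed = 2220×0.481 = 1067.8 t/h.
After stage 1: water left = (1−0.492)×1067.8 = 542.45; stream total = 1694.6 t/h.
After stage 2: water left = (1−0.372)×542.45 = 340.66; final concentrate = 1492.8 t/h.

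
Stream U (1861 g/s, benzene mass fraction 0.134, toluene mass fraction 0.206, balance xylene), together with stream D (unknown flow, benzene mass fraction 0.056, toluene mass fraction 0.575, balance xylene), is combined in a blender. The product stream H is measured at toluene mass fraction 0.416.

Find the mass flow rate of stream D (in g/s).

Let D be the unknown flow. Total out = 1861 + D.
toluene balance: 383.37 + 0.575·D = 0.416·(1861 + D)
(0.575 − 0.416)·D = 0.416×1861 − 383.37 = 390.81
D = 390.81 / 0.159 = 2457.9 g/s

2458 g/s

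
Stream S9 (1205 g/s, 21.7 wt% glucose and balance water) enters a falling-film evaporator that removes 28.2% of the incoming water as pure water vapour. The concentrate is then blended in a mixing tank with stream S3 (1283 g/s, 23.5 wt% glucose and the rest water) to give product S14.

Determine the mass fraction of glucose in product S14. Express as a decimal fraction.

0.2534

Vapour removed = 0.282×0.783×1205 = 266.07 g/s; concentrate = 938.93 g/s.
glucose reaching the mixer = 261.49 (from concentrate) + 1283×0.235 = 562.99 g/s.
Product flow = 938.93 + 1283 = 2221.9 g/s; glucose fraction = 0.2534.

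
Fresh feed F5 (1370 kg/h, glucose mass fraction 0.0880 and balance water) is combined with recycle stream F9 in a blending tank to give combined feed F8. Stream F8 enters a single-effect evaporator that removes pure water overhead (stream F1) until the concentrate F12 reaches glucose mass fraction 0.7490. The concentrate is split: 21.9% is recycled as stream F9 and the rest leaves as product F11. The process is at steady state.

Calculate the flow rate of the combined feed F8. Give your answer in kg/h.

Overall glucose balance (none leaves overhead): glucose in fresh feed = glucose in product, i.e. 1370×0.088 = (1−0.219)·F12·0.749.
F12 = 120.56/(0.749×0.781) = 206.1 kg/h.
Recycle F9 = 0.219×206.1 = 45.135 kg/h.
Combined feed F8 = 1370 + 45.135 = 1415.1 kg/h.

1415 kg/h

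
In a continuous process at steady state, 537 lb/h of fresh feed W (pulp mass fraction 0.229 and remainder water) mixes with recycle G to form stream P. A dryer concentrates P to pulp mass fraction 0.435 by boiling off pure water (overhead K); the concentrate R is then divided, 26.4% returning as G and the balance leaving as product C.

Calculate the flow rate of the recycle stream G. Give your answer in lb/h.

Overall pulp balance (none leaves overhead): pulp in fresh feed = pulp in product, i.e. 537×0.229 = (1−0.264)·R·0.435.
R = 122.97/(0.435×0.736) = 384.1 lb/h.
Recycle G = 0.264×384.1 = 101.4 lb/h.

101.4 lb/h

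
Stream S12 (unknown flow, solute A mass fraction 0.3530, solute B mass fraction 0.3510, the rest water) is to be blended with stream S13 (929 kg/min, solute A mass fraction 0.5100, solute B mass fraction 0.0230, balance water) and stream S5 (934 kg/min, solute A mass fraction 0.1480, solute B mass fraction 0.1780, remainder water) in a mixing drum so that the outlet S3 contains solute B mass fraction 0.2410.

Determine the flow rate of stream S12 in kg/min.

2376 kg/min

Let S12 be the unknown flow. Total out = 1863 + S12.
solute B balance: 187.62 + 0.351·S12 = 0.241·(1863 + S12)
(0.351 − 0.241)·S12 = 0.241×1863 − 187.62 = 261.36
S12 = 261.36 / 0.110 = 2376 kg/min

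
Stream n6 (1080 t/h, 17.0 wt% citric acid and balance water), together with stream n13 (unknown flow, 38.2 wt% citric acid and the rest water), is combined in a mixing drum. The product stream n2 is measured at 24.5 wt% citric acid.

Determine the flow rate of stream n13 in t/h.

591.2 t/h

Let n13 be the unknown flow. Total out = 1080 + n13.
citric acid balance: 183.6 + 0.382·n13 = 0.245·(1080 + n13)
(0.382 − 0.245)·n13 = 0.245×1080 − 183.6 = 81
n13 = 81 / 0.137 = 591.24 t/h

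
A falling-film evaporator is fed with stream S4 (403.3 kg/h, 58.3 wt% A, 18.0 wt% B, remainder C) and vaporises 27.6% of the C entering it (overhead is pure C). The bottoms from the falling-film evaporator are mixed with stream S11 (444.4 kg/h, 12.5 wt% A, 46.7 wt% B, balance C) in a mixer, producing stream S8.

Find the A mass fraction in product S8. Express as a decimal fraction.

0.3539

Vapour removed = 0.276×0.237×403.3 = 26.381 kg/h; concentrate = 376.92 kg/h.
A reaching the mixer = 235.12 (from concentrate) + 444.4×0.125 = 290.67 kg/h.
Product flow = 376.92 + 444.4 = 821.32 kg/h; A fraction = 0.3539.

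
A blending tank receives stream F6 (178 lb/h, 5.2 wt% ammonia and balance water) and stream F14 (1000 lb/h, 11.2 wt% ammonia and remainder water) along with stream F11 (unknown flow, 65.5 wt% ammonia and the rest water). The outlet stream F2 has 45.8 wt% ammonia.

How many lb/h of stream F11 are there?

Let F11 be the unknown flow. Total out = 1178 + F11.
ammonia balance: 121.26 + 0.655·F11 = 0.458·(1178 + F11)
(0.655 − 0.458)·F11 = 0.458×1178 − 121.26 = 418.27
F11 = 418.27 / 0.197 = 2123.2 lb/h

2123 lb/h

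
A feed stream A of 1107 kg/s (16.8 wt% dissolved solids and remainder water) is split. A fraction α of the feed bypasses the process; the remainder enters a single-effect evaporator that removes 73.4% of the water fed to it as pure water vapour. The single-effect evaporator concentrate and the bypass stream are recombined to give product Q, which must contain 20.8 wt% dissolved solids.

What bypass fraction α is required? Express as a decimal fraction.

0.685

All 1107×0.168 = 185.98 kg/s of dissolved solids reaches Q, so Q = 185.98/0.208 = 894.12 kg/s and vapour = 212.88 kg/s.
The evaporator receives (1−α)·1107 of feed at 0.832 water and removes 0.734 of that water:
0.734×0.832×(1−α)×1107 = 212.88
(1−α) = 212.88/676.03 = 0.3149;  α = 0.6851.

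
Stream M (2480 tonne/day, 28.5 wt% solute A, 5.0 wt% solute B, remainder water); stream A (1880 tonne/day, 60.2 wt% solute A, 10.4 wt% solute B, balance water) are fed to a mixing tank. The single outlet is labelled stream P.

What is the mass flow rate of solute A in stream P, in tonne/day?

solute A out = solute A in = 2480×0.285 + 1880×0.602 = 1838.6 tonne/day.

1839 tonne/day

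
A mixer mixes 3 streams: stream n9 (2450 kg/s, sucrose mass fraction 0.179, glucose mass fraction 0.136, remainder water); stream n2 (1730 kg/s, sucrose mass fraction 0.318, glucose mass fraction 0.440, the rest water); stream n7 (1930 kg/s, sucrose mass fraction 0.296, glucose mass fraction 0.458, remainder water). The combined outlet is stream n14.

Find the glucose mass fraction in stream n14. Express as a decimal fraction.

0.324

Total flow out = 2450 + 1730 + 1930 = 6110 kg/s.
glucose in = 2450×0.136 + 1730×0.440 + 1930×0.458 = 1978.3 kg/s.
glucose mass fraction in n14 = 1978.3/6110 = 0.324.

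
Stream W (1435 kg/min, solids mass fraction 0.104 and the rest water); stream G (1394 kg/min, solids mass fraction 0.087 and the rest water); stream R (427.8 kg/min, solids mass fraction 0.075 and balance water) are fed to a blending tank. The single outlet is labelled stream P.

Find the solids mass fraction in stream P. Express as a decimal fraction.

0.093

Total flow out = 1435 + 1394 + 427.8 = 3256.8 kg/min.
solids in = 1435×0.104 + 1394×0.087 + 427.8×0.075 = 302.6 kg/min.
solids mass fraction in P = 302.6/3256.8 = 0.093.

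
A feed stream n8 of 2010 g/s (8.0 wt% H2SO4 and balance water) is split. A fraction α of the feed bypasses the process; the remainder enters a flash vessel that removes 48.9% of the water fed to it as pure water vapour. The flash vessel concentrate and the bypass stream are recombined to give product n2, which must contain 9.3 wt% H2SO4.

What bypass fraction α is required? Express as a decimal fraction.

All 2010×0.080 = 160.8 g/s of H2SO4 reaches n2, so n2 = 160.8/0.093 = 1729 g/s and vapour = 280.97 g/s.
The evaporator receives (1−α)·2010 of feed at 0.920 water and removes 0.489 of that water:
0.489×0.920×(1−α)×2010 = 280.97
(1−α) = 280.97/904.26 = 0.3107;  α = 0.6893.

0.689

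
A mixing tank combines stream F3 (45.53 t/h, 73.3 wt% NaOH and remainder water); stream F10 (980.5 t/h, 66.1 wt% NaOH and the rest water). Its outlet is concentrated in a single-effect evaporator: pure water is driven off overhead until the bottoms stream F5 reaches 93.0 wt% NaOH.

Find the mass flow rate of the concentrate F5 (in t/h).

732.8 t/h

NaOH entering = 45.53×0.733 + 980.5×0.661 = 681.48 t/h.
All NaOH reports to F5, so F5 = 681.48/0.930 = 732.78 t/h.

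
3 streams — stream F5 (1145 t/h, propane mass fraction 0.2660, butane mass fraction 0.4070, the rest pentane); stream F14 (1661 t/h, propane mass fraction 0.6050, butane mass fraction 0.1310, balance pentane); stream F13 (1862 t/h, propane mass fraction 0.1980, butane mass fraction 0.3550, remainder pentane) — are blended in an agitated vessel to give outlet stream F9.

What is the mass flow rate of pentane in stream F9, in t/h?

1645 t/h

pentane out = pentane in = 1145×0.327 + 1661×0.264 + 1862×0.447 = 1645.2 t/h.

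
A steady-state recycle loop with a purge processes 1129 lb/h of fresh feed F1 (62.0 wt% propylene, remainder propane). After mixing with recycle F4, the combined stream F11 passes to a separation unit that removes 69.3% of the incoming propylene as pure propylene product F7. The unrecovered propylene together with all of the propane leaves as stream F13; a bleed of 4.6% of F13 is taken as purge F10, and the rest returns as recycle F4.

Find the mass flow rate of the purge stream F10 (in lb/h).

443 lb/h

propane enters only via F1 and leaves only via the purge: 1129×0.380 = 0.046×(propane in F13), and the separation unit passes all propane, so propane in F11 = propane in F13 = 9326.5 lb/h.
propylene in F11: m_A = 1129×0.620 + (1−0.046)·(1−0.693)·m_A, so m_A = 699.98/0.7071 = 989.9 lb/h.
F13 = (1−0.693)×989.9 + 9326.5 = 9630.4 lb/h.
Purge F10 = 0.046×9630.4 = 443 lb/h.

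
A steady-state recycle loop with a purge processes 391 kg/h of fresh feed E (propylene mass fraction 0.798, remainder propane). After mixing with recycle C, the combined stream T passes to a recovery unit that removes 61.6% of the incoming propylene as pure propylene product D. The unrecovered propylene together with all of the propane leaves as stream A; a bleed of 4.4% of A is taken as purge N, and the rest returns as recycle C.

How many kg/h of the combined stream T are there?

2288 kg/h

propane enters only via E and leaves only via the purge: 391×0.202 = 0.044×(propane in A), and the recovery unit passes all propane, so propane in T = propane in A = 1795 kg/h.
propylene in T: m_A = 391×0.798 + (1−0.044)·(1−0.616)·m_A, so m_A = 312.02/0.6329 = 493 kg/h.
T = 493 + 1795 = 2288 kg/h.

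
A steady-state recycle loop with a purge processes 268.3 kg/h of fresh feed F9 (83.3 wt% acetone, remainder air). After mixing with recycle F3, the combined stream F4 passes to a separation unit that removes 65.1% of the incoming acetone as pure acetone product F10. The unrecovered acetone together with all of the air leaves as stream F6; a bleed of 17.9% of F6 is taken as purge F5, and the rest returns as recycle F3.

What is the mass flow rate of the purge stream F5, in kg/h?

64.38 kg/h

air enters only via F9 and leaves only via the purge: 268.3×0.167 = 0.179×(air in F6), and the separation unit passes all air, so air in F4 = air in F6 = 250.31 kg/h.
acetone in F4: m_A = 268.3×0.833 + (1−0.179)·(1−0.651)·m_A, so m_A = 223.49/0.7135 = 313.25 kg/h.
F6 = (1−0.651)×313.25 + 250.31 = 359.64 kg/h.
Purge F5 = 0.179×359.64 = 64.375 kg/h.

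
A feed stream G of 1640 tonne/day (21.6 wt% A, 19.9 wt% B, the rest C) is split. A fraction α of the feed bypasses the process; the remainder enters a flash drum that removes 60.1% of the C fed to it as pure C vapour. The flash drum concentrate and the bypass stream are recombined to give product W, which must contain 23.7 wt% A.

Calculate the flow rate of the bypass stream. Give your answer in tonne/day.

All 1640×0.216 = 354.24 tonne/day of A reaches W, so W = 354.24/0.237 = 1494.7 tonne/day and vapour = 145.32 tonne/day.
The evaporator receives (1−α)·1640 of feed at 0.585 C and removes 0.601 of that C:
0.601×0.585×(1−α)×1640 = 145.32
(1−α) = 145.32/576.6 = 0.2520;  α = 0.7480.
Bypass flow = 0.7480×1640 = 1226.7 tonne/day.

1227 tonne/day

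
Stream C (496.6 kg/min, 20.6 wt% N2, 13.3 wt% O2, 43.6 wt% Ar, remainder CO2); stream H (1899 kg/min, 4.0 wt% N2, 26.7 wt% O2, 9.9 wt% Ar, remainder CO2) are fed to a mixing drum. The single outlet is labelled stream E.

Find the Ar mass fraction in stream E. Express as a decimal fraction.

0.169

Total flow out = 496.6 + 1899 = 2395.6 kg/min.
Ar in = 496.6×0.436 + 1899×0.099 = 404.52 kg/min.
Ar mass fraction in E = 404.52/2395.6 = 0.169.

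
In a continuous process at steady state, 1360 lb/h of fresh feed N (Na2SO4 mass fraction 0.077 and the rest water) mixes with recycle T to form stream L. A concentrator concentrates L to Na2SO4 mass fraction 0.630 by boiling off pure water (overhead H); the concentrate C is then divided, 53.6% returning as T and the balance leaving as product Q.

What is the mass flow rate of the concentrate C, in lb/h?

Overall Na2SO4 balance (none leaves overhead): Na2SO4 in fresh feed = Na2SO4 in product, i.e. 1360×0.077 = (1−0.536)·C·0.630.
C = 104.72/(0.630×0.464) = 358.24 lb/h.

358.2 lb/h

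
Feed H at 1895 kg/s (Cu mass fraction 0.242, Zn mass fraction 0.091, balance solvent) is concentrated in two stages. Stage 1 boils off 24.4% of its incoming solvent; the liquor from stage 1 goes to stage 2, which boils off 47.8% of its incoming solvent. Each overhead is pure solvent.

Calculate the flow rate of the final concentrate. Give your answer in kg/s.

solvent in feed = 1895×0.667 = 1264 kg/s.
After stage 1: solvent left = (1−0.244)×1264 = 955.56; stream total = 1586.6 kg/s.
After stage 2: solvent left = (1−0.478)×955.56 = 498.8; final concentrate = 1129.8 kg/s.

1130 kg/s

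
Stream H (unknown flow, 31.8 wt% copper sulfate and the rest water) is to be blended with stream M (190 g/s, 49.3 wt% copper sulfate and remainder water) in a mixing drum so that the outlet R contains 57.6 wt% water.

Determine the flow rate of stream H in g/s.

Let H be the unknown flow. Total out = 190 + H.
water balance: 96.33 + 0.682·H = 0.576·(190 + H)
(0.682 − 0.576)·H = 0.576×190 − 96.33 = 13.11
H = 13.11 / 0.106 = 123.68 g/s

123.7 g/s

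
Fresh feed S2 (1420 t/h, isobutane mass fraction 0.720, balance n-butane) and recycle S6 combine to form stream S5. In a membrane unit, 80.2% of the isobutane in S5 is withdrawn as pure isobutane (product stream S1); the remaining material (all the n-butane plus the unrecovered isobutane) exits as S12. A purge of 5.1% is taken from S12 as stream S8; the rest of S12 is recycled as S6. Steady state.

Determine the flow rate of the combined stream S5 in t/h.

9055 t/h

n-butane enters only via S2 and leaves only via the purge: 1420×0.280 = 0.051×(n-butane in S12), and the membrane unit passes all n-butane, so n-butane in S5 = n-butane in S12 = 7796.1 t/h.
isobutane in S5: m_A = 1420×0.720 + (1−0.051)·(1−0.802)·m_A, so m_A = 1022.4/0.8121 = 1259 t/h.
S5 = 1259 + 7796.1 = 9055 t/h.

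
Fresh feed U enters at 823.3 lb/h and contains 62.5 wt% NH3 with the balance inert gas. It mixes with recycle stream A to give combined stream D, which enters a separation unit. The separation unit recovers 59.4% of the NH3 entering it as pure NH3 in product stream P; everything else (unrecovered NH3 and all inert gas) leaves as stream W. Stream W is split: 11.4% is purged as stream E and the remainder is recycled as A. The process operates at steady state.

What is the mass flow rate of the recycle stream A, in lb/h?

2689 lb/h

inert gas enters only via U and leaves only via the purge: 823.3×0.375 = 0.114×(inert gas in W), and the separation unit passes all inert gas, so inert gas in D = inert gas in W = 2708.2 lb/h.
NH3 in D: m_A = 823.3×0.625 + (1−0.114)·(1−0.594)·m_A, so m_A = 514.56/0.6403 = 803.65 lb/h.
W = (1−0.594)×803.65 + 2708.2 = 3034.5 lb/h.
Recycle A = (1−0.114)×3034.5 = 2688.6 lb/h.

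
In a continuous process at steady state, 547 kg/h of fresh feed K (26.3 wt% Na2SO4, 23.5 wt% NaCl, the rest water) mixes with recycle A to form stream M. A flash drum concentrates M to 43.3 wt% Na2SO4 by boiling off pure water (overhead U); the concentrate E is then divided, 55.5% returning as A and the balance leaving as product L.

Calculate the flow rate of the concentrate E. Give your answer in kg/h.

Overall Na2SO4 balance (none leaves overhead): Na2SO4 in fresh feed = Na2SO4 in product, i.e. 547×0.263 = (1−0.555)·E·0.433.
E = 143.86/(0.433×0.445) = 746.61 kg/h.

746.6 kg/h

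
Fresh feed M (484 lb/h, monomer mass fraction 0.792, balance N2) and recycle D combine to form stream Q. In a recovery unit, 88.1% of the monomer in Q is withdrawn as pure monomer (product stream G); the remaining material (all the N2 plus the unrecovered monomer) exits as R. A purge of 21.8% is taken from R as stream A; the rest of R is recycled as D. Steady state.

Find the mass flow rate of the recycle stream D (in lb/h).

N2 enters only via M and leaves only via the purge: 484×0.208 = 0.218×(N2 in R), and the recovery unit passes all N2, so N2 in Q = N2 in R = 461.8 lb/h.
monomer in Q: m_A = 484×0.792 + (1−0.218)·(1−0.881)·m_A, so m_A = 383.33/0.9069 = 422.66 lb/h.
R = (1−0.881)×422.66 + 461.8 = 512.09 lb/h.
Recycle D = (1−0.218)×512.09 = 400.46 lb/h.

400.5 lb/h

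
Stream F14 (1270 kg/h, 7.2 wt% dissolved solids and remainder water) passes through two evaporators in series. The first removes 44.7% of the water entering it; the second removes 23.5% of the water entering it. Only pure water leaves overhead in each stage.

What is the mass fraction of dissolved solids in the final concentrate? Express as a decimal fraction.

0.155

water in feed = 1270×0.928 = 1178.6 kg/h.
After stage 1: water left = (1−0.447)×1178.6 = 651.74; stream total = 743.18 kg/h.
After stage 2: water left = (1−0.235)×651.74 = 498.58; final concentrate = 590.02 kg/h.
dissolved solids fraction = 91.44/590.02 = 0.155.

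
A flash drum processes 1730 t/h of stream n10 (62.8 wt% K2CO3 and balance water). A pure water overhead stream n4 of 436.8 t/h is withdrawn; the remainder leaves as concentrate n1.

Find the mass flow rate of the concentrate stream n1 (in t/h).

Concentrate = 1730 − 436.8 = 1293.2 t/h.

1293 t/h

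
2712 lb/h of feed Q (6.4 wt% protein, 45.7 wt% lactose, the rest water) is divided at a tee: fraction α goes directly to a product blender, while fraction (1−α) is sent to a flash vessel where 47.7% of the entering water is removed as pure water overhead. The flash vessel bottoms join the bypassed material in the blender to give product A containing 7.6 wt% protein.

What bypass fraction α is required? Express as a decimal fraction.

0.309

All 2712×0.064 = 173.57 lb/h of protein reaches A, so A = 173.57/0.076 = 2283.8 lb/h and vapour = 428.21 lb/h.
The evaporator receives (1−α)·2712 of feed at 0.479 water and removes 0.477 of that water:
0.477×0.479×(1−α)×2712 = 428.21
(1−α) = 428.21/619.65 = 0.6911;  α = 0.3089.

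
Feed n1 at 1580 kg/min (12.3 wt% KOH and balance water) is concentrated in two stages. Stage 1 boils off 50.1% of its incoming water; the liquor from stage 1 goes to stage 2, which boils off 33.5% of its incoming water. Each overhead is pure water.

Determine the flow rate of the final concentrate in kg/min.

water in feed = 1580×0.877 = 1385.7 kg/min.
After stage 1: water left = (1−0.501)×1385.7 = 691.44; stream total = 885.78 kg/min.
After stage 2: water left = (1−0.335)×691.44 = 459.81; final concentrate = 654.15 kg/min.

654.2 kg/min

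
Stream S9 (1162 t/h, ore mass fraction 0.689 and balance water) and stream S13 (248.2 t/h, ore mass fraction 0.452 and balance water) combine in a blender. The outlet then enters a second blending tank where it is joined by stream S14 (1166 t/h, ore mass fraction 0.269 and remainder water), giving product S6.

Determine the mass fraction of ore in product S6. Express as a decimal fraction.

0.476

Overall, product flow = 2576.2 t/h.
ore in = 1162×0.689 + 248.2×0.452 + 1166×0.269 = 1226.5 t/h.
ore fraction in S6 = 0.476.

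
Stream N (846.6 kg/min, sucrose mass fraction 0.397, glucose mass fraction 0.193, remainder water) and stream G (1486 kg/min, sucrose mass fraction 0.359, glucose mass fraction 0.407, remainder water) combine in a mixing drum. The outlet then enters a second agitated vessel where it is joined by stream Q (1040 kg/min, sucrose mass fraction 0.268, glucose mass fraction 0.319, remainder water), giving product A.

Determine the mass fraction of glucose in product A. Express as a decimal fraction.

0.326

Overall, product flow = 3372.6 kg/min.
glucose in = 846.6×0.193 + 1486×0.407 + 1040×0.319 = 1100 kg/min.
glucose fraction in A = 0.326.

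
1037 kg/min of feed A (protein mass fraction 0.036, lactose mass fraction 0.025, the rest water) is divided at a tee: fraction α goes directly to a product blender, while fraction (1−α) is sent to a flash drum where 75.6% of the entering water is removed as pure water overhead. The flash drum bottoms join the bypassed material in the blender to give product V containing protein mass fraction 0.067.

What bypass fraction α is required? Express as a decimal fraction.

0.348

All 1037×0.036 = 37.332 kg/min of protein reaches V, so V = 37.332/0.067 = 557.19 kg/min and vapour = 479.81 kg/min.
The evaporator receives (1−α)·1037 of feed at 0.939 water and removes 0.756 of that water:
0.756×0.939×(1−α)×1037 = 479.81
(1−α) = 479.81/736.15 = 0.6518;  α = 0.3482.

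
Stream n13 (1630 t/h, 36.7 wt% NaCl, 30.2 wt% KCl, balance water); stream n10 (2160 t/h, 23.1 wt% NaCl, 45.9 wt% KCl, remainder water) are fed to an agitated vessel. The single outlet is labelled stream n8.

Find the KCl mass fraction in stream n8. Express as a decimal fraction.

Total flow out = 1630 + 2160 = 3790 t/h.
KCl in = 1630×0.302 + 2160×0.459 = 1483.7 t/h.
KCl mass fraction in n8 = 1483.7/3790 = 0.391.

0.391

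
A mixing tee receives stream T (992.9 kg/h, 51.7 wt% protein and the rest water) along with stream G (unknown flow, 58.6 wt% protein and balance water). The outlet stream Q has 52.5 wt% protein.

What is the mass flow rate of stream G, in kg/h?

Let G be the unknown flow. Total out = 992.9 + G.
protein balance: 513.33 + 0.586·G = 0.525·(992.9 + G)
(0.586 − 0.525)·G = 0.525×992.9 − 513.33 = 7.9432
G = 7.9432 / 0.061 = 130.22 kg/h

130.2 kg/h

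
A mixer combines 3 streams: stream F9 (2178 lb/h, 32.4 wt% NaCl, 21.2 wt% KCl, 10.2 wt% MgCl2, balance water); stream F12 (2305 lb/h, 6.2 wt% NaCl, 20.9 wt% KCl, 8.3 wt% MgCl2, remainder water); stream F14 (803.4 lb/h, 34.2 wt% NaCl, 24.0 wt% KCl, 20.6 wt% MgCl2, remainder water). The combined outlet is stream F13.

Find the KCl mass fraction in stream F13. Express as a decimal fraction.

0.215

Total flow out = 2178 + 2305 + 803.4 = 5286.4 lb/h.
KCl in = 2178×0.212 + 2305×0.209 + 803.4×0.240 = 1136.3 lb/h.
KCl mass fraction in F13 = 1136.3/5286.4 = 0.215.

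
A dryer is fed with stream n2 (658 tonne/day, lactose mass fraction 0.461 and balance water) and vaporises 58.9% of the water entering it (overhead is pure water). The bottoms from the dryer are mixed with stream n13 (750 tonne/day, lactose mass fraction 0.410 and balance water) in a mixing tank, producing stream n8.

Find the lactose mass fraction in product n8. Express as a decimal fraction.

Vapour removed = 0.589×0.539×658 = 208.9 tonne/day; concentrate = 449.1 tonne/day.
lactose reaching the mixer = 303.34 (from concentrate) + 750×0.410 = 610.84 tonne/day.
Product flow = 449.1 + 750 = 1199.1 tonne/day; lactose fraction = 0.509.

0.509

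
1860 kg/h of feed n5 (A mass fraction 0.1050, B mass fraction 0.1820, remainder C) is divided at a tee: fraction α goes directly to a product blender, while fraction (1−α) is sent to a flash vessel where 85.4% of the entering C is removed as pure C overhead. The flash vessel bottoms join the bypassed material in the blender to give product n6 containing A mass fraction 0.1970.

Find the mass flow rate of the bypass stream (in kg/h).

433.4 kg/h

All 1860×0.105 = 195.3 kg/h of A reaches n6, so n6 = 195.3/0.197 = 991.37 kg/h and vapour = 868.63 kg/h.
The evaporator receives (1−α)·1860 of feed at 0.713 C and removes 0.854 of that C:
0.854×0.713×(1−α)×1860 = 868.63
(1−α) = 868.63/1132.6 = 0.7670;  α = 0.2330.
Bypass flow = 0.2330×1860 = 433.45 kg/h.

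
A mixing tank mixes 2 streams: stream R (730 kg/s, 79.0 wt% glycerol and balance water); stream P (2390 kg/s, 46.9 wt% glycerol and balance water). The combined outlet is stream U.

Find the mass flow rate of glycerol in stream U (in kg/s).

glycerol out = glycerol in = 730×0.790 + 2390×0.469 = 1697.6 kg/s.

1698 kg/s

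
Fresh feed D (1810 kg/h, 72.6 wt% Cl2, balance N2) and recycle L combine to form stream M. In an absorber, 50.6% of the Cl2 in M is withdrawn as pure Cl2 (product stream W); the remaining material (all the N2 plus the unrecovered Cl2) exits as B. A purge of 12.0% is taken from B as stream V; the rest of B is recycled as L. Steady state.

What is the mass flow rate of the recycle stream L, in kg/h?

4647 kg/h

N2 enters only via D and leaves only via the purge: 1810×0.274 = 0.120×(N2 in B), and the absorber passes all N2, so N2 in M = N2 in B = 4132.8 kg/h.
Cl2 in M: m_A = 1810×0.726 + (1−0.120)·(1−0.506)·m_A, so m_A = 1314.1/0.5653 = 2324.6 kg/h.
B = (1−0.506)×2324.6 + 4132.8 = 5281.2 kg/h.
Recycle L = (1−0.120)×5281.2 = 4647.5 kg/h.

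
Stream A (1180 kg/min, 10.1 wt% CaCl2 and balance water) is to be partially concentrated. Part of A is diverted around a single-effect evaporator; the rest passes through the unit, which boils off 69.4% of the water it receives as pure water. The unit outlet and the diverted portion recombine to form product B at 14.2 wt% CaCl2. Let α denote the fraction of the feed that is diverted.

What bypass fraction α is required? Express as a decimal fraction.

0.537

All 1180×0.101 = 119.18 kg/min of CaCl2 reaches B, so B = 119.18/0.142 = 839.3 kg/min and vapour = 340.7 kg/min.
The evaporator receives (1−α)·1180 of feed at 0.899 water and removes 0.694 of that water:
0.694×0.899×(1−α)×1180 = 340.7
(1−α) = 340.7/736.21 = 0.4628;  α = 0.5372.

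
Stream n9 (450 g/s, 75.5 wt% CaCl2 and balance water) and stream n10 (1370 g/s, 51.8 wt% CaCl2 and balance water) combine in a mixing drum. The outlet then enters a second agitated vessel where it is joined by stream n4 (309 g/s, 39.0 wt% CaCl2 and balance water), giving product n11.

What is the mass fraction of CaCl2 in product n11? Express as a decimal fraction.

0.5495

Overall, product flow = 2129 g/s.
CaCl2 in = 450×0.755 + 1370×0.518 + 309×0.390 = 1169.9 g/s.
CaCl2 fraction in n11 = 0.5495.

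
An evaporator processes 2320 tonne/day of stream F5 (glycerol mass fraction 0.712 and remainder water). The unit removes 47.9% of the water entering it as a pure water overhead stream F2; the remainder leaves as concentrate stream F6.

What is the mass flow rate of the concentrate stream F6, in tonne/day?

2000 tonne/day

water entering = 2320×0.288 = 668.16 tonne/day; overhead removed = 0.479×668.16 = 320.05 tonne/day.
Concentrate = 2320 − 320.05 = 2000 tonne/day.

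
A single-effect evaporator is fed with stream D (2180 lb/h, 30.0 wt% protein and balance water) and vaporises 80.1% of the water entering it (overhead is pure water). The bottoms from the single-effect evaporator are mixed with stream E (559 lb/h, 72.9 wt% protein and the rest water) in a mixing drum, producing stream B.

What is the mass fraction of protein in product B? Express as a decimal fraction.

0.700

Vapour removed = 0.801×0.700×2180 = 1222.3 lb/h; concentrate = 957.67 lb/h.
protein reaching the mixer = 654 (from concentrate) + 559×0.729 = 1061.5 lb/h.
Product flow = 957.67 + 559 = 1516.7 lb/h; protein fraction = 0.700.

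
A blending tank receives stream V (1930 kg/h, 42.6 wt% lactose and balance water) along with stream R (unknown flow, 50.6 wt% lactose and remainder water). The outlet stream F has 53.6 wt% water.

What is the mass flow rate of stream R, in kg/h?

Let R be the unknown flow. Total out = 1930 + R.
water balance: 1107.8 + 0.494·R = 0.536·(1930 + R)
(0.494 − 0.536)·R = 0.536×1930 − 1107.8 = -73.34
R = -73.34 / -0.042 = 1746.2 kg/h

1746 kg/h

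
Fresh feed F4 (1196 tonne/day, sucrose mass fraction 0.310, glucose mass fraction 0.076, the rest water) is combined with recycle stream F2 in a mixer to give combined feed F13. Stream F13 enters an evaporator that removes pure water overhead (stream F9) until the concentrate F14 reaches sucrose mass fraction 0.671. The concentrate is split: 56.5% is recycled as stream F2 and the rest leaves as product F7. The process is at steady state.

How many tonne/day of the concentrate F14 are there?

Overall sucrose balance (none leaves overhead): sucrose in fresh feed = sucrose in product, i.e. 1196×0.310 = (1−0.565)·F14·0.671.
F14 = 370.76/(0.671×0.435) = 1270.2 tonne/day.

1270 tonne/day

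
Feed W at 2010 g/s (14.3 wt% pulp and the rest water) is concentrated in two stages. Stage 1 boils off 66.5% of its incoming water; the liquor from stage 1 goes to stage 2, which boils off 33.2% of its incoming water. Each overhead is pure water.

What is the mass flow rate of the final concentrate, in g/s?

water in feed = 2010×0.857 = 1722.6 g/s.
After stage 1: water left = (1−0.665)×1722.6 = 577.06; stream total = 864.49 g/s.
After stage 2: water left = (1−0.332)×577.06 = 385.48; final concentrate = 672.91 g/s.

672.9 g/s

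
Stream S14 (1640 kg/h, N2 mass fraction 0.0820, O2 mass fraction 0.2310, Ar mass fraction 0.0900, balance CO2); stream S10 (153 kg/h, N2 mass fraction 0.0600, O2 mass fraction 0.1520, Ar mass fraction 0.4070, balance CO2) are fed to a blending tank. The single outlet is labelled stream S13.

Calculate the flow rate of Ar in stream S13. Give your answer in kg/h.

Ar out = Ar in = 1640×0.090 + 153×0.407 = 209.87 kg/h.

209.9 kg/h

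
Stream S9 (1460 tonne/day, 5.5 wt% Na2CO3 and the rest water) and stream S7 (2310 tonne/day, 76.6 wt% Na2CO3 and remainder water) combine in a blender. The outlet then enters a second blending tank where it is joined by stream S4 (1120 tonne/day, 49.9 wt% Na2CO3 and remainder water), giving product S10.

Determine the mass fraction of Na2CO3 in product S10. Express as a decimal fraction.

Overall, product flow = 4890 tonne/day.
Na2CO3 in = 1460×0.055 + 2310×0.766 + 1120×0.499 = 2408.6 tonne/day.
Na2CO3 fraction in S10 = 0.493.

0.493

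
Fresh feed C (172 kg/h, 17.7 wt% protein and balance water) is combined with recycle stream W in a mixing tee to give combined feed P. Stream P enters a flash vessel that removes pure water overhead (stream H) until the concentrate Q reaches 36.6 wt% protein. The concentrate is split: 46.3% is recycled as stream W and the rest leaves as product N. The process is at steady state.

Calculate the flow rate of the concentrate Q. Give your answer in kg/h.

Overall protein balance (none leaves overhead): protein in fresh feed = protein in product, i.e. 172×0.177 = (1−0.463)·Q·0.366.
Q = 30.444/(0.366×0.537) = 154.9 kg/h.

154.9 kg/h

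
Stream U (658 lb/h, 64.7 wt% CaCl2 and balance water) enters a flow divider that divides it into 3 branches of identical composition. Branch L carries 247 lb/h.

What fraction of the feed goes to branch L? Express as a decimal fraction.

0.375

Fraction to L = 247/658 = 0.3754.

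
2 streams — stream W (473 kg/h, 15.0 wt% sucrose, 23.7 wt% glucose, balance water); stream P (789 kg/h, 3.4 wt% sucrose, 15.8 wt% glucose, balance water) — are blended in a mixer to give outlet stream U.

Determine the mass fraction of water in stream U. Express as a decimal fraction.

0.735

Total flow out = 473 + 789 = 1262 kg/h.
water in = 473×0.613 + 789×0.808 = 927.46 kg/h.
water mass fraction in U = 927.46/1262 = 0.735.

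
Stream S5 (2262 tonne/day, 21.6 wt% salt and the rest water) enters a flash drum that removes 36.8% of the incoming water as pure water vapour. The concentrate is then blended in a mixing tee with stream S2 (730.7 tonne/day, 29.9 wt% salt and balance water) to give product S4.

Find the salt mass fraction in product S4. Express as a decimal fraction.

Vapour removed = 0.368×0.784×2262 = 652.61 tonne/day; concentrate = 1609.4 tonne/day.
salt reaching the mixer = 488.59 (from concentrate) + 730.7×0.299 = 707.07 tonne/day.
Product flow = 1609.4 + 730.7 = 2340.1 tonne/day; salt fraction = 0.302.

0.302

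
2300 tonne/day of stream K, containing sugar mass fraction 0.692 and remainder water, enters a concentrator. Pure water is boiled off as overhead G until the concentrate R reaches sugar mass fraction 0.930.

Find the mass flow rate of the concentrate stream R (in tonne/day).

1711 tonne/day

sugar is conserved: 2300×0.692 = 1591.6 tonne/day all reports to the concentrate.
Concentrate = 1591.6/(target fraction) = 1711.4 tonne/day.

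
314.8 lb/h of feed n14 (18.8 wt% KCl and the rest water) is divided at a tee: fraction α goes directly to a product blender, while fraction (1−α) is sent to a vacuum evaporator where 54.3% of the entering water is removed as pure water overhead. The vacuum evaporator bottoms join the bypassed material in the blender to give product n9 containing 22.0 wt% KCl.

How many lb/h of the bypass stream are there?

211 lb/h

All 314.8×0.188 = 59.182 lb/h of KCl reaches n9, so n9 = 59.182/0.220 = 269.01 lb/h and vapour = 45.789 lb/h.
The evaporator receives (1−α)·314.8 of feed at 0.812 water and removes 0.543 of that water:
0.543×0.812×(1−α)×314.8 = 45.789
(1−α) = 45.789/138.8 = 0.3299;  α = 0.6701.
Bypass flow = 0.6701×314.8 = 210.95 lb/h.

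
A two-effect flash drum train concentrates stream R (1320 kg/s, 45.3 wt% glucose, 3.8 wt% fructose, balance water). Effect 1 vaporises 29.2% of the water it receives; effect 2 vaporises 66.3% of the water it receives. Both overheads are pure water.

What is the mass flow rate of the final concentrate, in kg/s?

808.4 kg/s

water in feed = 1320×0.509 = 671.88 kg/s.
After stage 1: water left = (1−0.292)×671.88 = 475.69; stream total = 1123.8 kg/s.
After stage 2: water left = (1−0.663)×475.69 = 160.31; final concentrate = 808.43 kg/s.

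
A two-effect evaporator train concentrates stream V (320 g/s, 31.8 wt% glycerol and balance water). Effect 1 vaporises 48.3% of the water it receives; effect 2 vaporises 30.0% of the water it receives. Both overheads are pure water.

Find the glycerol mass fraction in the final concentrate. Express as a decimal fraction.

0.563

water in feed = 320×0.682 = 218.24 g/s.
After stage 1: water left = (1−0.483)×218.24 = 112.83; stream total = 214.59 g/s.
After stage 2: water left = (1−0.300)×112.83 = 78.981; final concentrate = 180.74 g/s.
glycerol fraction = 101.76/180.74 = 0.563.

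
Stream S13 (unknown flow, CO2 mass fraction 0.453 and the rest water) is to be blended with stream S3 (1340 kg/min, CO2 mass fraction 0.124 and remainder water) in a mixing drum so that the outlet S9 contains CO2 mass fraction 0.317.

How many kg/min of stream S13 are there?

1902 kg/min

Let S13 be the unknown flow. Total out = 1340 + S13.
CO2 balance: 166.16 + 0.453·S13 = 0.317·(1340 + S13)
(0.453 − 0.317)·S13 = 0.317×1340 − 166.16 = 258.62
S13 = 258.62 / 0.136 = 1901.6 kg/min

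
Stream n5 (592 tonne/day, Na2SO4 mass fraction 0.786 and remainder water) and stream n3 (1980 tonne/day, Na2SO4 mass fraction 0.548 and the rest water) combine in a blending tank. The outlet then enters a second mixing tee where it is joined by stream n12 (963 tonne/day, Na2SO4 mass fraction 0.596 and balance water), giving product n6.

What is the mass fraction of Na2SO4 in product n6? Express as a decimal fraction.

0.601

Overall, product flow = 3535 tonne/day.
Na2SO4 in = 592×0.786 + 1980×0.548 + 963×0.596 = 2124.3 tonne/day.
Na2SO4 fraction in n6 = 0.601.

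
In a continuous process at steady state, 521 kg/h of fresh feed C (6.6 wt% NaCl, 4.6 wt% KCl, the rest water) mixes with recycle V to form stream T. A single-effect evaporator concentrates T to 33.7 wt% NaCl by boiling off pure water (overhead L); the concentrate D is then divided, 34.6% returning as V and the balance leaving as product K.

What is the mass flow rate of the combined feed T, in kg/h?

575 kg/h

Overall NaCl balance (none leaves overhead): NaCl in fresh feed = NaCl in product, i.e. 521×0.066 = (1−0.346)·D·0.337.
D = 34.386/(0.337×0.654) = 156.02 kg/h.
Recycle V = 0.346×156.02 = 53.982 kg/h.
Combined feed T = 521 + 53.982 = 574.98 kg/h.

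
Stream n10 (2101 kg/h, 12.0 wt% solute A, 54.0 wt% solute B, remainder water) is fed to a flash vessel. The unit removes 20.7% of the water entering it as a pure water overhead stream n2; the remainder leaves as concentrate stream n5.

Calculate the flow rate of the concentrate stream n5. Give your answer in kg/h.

water entering = 2101×0.340 = 714.34 kg/h; overhead removed = 0.207×714.34 = 147.87 kg/h.
Concentrate = 2101 − 147.87 = 1953.1 kg/h.

1953 kg/h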